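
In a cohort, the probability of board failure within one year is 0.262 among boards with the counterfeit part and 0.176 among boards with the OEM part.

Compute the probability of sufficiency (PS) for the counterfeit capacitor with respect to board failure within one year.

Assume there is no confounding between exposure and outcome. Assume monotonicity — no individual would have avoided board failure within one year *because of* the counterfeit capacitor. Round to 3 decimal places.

PS ≈ 0.104

Let p₁ = 0.262, p₀ = 0.176.
Under exogeneity and monotonicity, PS = (p₁ − p₀) / (1 − p₀).
PS = (0.262 − 0.176) / (1 − 0.176) = 0.086 / 0.824 ≈ 0.1044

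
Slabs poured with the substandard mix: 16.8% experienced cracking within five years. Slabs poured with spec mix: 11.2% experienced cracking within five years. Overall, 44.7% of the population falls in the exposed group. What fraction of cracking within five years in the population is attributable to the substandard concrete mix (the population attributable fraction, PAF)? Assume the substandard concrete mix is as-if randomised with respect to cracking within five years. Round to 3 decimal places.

p₁ = 0.168, p₀ = 0.112.
Overall risk P(Y=1) = π·p₁ + (1−π)·p₀ = 0.447×0.168 + 0.553×0.112 = 0.13703.
Under exogeneity, PAF = [P(Y=1) − p₀] / P(Y=1).
PAF = (0.13703 − 0.112) / 0.13703 ≈ 0.1827

PAF ≈ 0.183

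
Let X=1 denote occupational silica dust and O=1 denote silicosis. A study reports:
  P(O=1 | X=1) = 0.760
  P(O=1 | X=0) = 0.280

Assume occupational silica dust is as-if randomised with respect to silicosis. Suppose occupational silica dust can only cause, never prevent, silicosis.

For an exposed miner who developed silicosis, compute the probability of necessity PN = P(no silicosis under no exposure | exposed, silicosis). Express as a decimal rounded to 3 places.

PN ≈ 0.632

Let p₁ = 0.76, p₀ = 0.28.
Under exogeneity and monotonicity, PN = (p₁ − p₀) / p₁.
PN = (0.76 − 0.28) / 0.76 = 0.48 / 0.76 ≈ 0.6316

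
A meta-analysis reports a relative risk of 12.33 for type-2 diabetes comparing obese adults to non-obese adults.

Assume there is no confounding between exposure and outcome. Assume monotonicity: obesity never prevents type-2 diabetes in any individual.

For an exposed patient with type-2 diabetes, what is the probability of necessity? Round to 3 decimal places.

PN ≈ 0.919

Under exogeneity and monotonicity, PN = (RR − 1) / RR = 1 − 1/RR.
PN = (12.33 − 1) / 12.33 = 11.33 / 12.33 ≈ 0.9189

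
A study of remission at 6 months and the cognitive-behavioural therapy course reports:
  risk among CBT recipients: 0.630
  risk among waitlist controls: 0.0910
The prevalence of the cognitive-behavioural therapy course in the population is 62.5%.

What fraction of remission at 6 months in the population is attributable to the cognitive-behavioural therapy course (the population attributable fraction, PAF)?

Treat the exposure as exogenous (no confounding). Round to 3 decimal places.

PAF ≈ 0.787

Let p₁ = 0.63, p₀ = 0.091.
Overall risk P(Y=1) = π·p₁ + (1−π)·p₀ = 0.625×0.63 + 0.375×0.091 = 0.42788.
Under exogeneity, PAF = [P(Y=1) − p₀] / P(Y=1).
PAF = (0.42788 − 0.091) / 0.42788 ≈ 0.7873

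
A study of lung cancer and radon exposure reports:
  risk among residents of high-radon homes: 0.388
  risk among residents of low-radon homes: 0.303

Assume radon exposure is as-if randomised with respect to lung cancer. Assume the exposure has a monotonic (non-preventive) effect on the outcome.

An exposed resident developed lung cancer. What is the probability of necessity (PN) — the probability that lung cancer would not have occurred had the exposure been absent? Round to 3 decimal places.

Let p₁ = 0.388, p₀ = 0.303.
Under exogeneity and monotonicity, PN = (p₁ − p₀) / p₁.
PN = (0.388 − 0.303) / 0.388 = 0.085 / 0.388 ≈ 0.2191

PN ≈ 0.219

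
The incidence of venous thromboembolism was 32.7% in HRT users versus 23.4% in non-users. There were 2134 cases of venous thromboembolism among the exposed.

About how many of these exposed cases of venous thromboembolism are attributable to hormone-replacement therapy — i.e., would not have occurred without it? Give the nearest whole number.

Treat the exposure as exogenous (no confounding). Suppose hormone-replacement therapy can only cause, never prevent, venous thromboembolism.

about 607 cases

p₁ = 0.327, p₀ = 0.234.
PN = (p₁ − p₀)/p₁ = (0.327 − 0.234) / 0.327 ≈ 0.28440.
Attributable cases ≈ PN × (exposed cases) = 0.28440 × 2134 ≈ 606.92.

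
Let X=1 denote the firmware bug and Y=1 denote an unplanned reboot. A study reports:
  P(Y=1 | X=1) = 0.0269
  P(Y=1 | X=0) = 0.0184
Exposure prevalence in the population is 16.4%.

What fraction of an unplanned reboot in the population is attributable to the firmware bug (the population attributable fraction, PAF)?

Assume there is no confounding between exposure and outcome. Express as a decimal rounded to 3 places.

PAF ≈ 0.070

Let p₁ = 0.0269, p₀ = 0.0184.
Overall risk P(Y=1) = π·p₁ + (1−π)·p₀ = 0.164×0.0269 + 0.836×0.0184 = 0.019794.
Under exogeneity, PAF = [P(Y=1) − p₀] / P(Y=1).
PAF = (0.019794 − 0.0184) / 0.019794 ≈ 0.0704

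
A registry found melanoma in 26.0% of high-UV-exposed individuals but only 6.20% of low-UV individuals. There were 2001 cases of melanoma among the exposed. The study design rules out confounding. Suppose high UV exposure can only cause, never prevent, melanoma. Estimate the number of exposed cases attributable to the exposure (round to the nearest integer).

about 1524 cases

p₁ = 0.26, p₀ = 0.062.
PN = (p₁ − p₀)/p₁ = (0.26 − 0.062) / 0.26 ≈ 0.76154.
Attributable cases ≈ PN × (exposed cases) = 0.76154 × 2001 ≈ 1523.84.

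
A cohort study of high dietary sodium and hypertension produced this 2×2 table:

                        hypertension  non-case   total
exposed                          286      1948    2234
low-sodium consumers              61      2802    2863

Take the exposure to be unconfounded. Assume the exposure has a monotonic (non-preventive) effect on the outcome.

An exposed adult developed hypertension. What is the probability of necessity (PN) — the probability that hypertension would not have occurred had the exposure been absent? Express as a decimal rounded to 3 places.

p₁ = P(outcome | exposed) = 286/2234 = 0.12802
p₀ = P(outcome | unexposed) = 61/2863 = 0.021306
Under exogeneity and monotonicity, PN = (p₁ − p₀)/p₁.
PN = (0.12802 − 0.021306) / 0.12802 ≈ 0.8336

PN ≈ 0.834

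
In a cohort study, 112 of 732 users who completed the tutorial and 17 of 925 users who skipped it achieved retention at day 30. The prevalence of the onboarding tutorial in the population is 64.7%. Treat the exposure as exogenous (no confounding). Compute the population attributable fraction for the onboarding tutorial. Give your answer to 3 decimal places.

p₁ = P(outcome | exposed) = 112/732 = 0.15301
p₀ = P(outcome | unexposed) = 17/925 = 0.018378
Overall risk P(Y=1) = π·p₁ + (1−π)·p₀ = 0.647×0.15301 + 0.353×0.018378 = 0.10548.
Under exogeneity, PAF = [P(Y=1) − p₀] / P(Y=1).
PAF = (0.10548 − 0.018378) / 0.10548 ≈ 0.8258

PAF ≈ 0.826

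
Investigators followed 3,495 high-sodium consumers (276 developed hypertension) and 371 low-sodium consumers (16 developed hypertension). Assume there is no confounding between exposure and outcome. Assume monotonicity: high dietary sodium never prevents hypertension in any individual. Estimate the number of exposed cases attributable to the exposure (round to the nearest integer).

about 125 cases

p₁ = P(outcome | exposed) = 276/3495 = 0.07897
p₀ = P(outcome | unexposed) = 16/371 = 0.043127
PN = (p₁ − p₀)/p₁ = (0.07897 − 0.043127) / 0.07897 ≈ 0.45388.
Attributable cases ≈ PN × (exposed cases) = 0.45388 × 276 ≈ 125.27.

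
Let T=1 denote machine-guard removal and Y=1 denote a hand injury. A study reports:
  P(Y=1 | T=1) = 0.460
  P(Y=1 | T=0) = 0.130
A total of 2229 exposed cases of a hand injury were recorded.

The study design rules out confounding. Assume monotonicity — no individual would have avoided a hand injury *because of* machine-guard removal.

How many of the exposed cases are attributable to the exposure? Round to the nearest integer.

Let p₁ = 0.46, p₀ = 0.13.
PN = (p₁ − p₀)/p₁ = (0.46 − 0.13) / 0.46 ≈ 0.71739.
Attributable cases ≈ PN × (exposed cases) = 0.71739 × 2229 ≈ 1599.07.

about 1599 cases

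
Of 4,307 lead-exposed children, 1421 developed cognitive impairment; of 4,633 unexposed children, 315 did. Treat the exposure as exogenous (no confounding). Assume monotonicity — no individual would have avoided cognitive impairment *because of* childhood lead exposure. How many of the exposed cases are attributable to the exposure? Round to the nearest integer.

about 1128 cases

p₁ = P(outcome | exposed) = 1421/4307 = 0.32993
p₀ = P(outcome | unexposed) = 315/4633 = 0.067991
PN = (p₁ − p₀)/p₁ = (0.32993 − 0.067991) / 0.32993 ≈ 0.79392.
Attributable cases ≈ PN × (exposed cases) = 0.79392 × 1421 ≈ 1128.16.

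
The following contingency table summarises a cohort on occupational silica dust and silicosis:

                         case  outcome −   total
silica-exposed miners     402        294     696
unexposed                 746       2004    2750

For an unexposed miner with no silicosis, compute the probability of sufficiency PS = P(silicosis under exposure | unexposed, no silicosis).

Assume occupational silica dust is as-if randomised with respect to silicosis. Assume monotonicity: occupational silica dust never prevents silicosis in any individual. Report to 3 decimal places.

p₁ = P(outcome | exposed) = 402/696 = 0.57759
p₀ = P(outcome | unexposed) = 746/2750 = 0.27127
Under exogeneity and monotonicity, PS = (p₁ − p₀) / (1 − p₀).
PS = (0.57759 − 0.27127) / (1 − 0.27127) = 0.30631 / 0.72873 ≈ 0.4203

PS ≈ 0.420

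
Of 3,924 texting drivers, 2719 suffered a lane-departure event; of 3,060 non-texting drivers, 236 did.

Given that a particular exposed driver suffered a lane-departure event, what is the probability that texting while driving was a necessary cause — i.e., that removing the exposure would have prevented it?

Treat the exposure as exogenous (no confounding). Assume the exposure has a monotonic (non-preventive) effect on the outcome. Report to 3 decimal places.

PN ≈ 0.889

p₁ = P(outcome | exposed) = 2719/3924 = 0.69292
p₀ = P(outcome | unexposed) = 236/3060 = 0.077124
Under exogeneity and monotonicity, PN = (p₁ − p₀) / p₁.
PN = (0.69292 − 0.077124) / 0.69292 = 0.61579 / 0.69292 ≈ 0.8887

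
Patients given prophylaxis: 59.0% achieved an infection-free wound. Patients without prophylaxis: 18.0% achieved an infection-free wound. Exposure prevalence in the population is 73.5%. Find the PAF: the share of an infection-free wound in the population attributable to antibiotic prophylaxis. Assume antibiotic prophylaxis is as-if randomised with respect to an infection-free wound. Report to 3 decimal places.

p₁ = 0.59, p₀ = 0.18.
Overall risk P(Y=1) = π·p₁ + (1−π)·p₀ = 0.735×0.59 + 0.265×0.18 = 0.48135.
Under exogeneity, PAF = [P(Y=1) − p₀] / P(Y=1).
PAF = (0.48135 − 0.18) / 0.48135 ≈ 0.6261

PAF ≈ 0.626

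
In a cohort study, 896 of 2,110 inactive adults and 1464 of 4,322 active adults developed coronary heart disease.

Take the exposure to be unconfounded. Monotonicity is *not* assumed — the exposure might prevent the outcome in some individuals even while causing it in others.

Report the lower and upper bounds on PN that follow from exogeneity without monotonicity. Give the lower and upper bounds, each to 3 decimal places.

p₁ = P(outcome | exposed) = 896/2110 = 0.42464
p₀ = P(outcome | unexposed) = 1464/4322 = 0.33873
Under exogeneity alone the bounds on PN are max{0,(p₁−p₀)/p₁} ≤ PN ≤ min{1,(1−p₀)/p₁}.
  lower = (p₁ − p₀)/p₁ = 0.085912 / 0.42464 ≈ 0.2023
  upper = min{1, (1 − p₀)/p₁} = 0.66127 / 0.42464 ≈ 1.5572 → capped at 1

0.202 ≤ PN ≤ 1.000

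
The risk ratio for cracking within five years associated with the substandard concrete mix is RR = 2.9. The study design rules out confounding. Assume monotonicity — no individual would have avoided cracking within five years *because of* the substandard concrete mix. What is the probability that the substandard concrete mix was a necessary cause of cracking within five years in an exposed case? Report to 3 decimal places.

Under exogeneity and monotonicity, PN = (RR − 1) / RR = 1 − 1/RR.
PN = (2.9 − 1) / 2.9 = 1.9 / 2.9 ≈ 0.6552

PN ≈ 0.655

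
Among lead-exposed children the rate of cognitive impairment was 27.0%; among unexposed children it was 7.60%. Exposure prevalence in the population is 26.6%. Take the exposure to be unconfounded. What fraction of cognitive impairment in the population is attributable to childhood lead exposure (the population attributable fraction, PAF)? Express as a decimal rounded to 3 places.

p₁ = 0.27, p₀ = 0.076.
Overall risk P(Y=1) = π·p₁ + (1−π)·p₀ = 0.266×0.27 + 0.734×0.076 = 0.1276.
Under exogeneity, PAF = [P(Y=1) − p₀] / P(Y=1).
PAF = (0.1276 − 0.076) / 0.1276 ≈ 0.4044

PAF ≈ 0.404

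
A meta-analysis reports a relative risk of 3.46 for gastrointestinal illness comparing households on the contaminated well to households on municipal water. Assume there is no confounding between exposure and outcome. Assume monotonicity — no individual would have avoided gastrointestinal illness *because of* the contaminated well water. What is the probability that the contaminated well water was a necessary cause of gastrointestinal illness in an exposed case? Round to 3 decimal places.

PN ≈ 0.711

Under exogeneity and monotonicity, PN = (RR − 1) / RR = 1 − 1/RR.
PN = (3.46 − 1) / 3.46 = 2.46 / 3.46 ≈ 0.7110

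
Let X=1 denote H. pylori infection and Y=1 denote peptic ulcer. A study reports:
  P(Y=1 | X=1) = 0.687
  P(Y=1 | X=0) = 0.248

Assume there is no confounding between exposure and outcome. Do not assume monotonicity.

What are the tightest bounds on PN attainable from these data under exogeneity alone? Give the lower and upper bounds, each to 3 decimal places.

Let p₁ = 0.687, p₀ = 0.248.
Under exogeneity alone the bounds on PN are max{0,(p₁−p₀)/p₁} ≤ PN ≤ min{1,(1−p₀)/p₁}.
  lower = (p₁ − p₀)/p₁ = 0.439 / 0.687 ≈ 0.6390
  upper = min{1, (1 − p₀)/p₁} = 0.752 / 0.687 ≈ 1.0946 → capped at 1

0.639 ≤ PN ≤ 1.000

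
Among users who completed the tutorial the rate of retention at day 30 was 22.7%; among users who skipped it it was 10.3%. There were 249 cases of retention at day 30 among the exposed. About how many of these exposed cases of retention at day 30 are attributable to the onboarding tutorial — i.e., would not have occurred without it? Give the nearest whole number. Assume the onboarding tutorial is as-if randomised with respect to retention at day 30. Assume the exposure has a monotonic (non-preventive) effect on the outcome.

p₁ = 0.227, p₀ = 0.103.
PN = (p₁ − p₀)/p₁ = (0.227 − 0.103) / 0.227 ≈ 0.54626.
Attributable cases ≈ PN × (exposed cases) = 0.54626 × 249 ≈ 136.02.

about 136 cases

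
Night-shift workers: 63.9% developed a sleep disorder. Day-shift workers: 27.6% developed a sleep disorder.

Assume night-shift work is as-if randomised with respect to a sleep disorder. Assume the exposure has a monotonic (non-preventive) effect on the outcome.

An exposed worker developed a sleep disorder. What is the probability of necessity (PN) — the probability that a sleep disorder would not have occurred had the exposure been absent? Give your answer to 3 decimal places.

PN ≈ 0.568

p₁ = 0.639, p₀ = 0.276.
Under exogeneity and monotonicity, PN = (p₁ − p₀) / p₁.
PN = (0.639 − 0.276) / 0.639 = 0.363 / 0.639 ≈ 0.5681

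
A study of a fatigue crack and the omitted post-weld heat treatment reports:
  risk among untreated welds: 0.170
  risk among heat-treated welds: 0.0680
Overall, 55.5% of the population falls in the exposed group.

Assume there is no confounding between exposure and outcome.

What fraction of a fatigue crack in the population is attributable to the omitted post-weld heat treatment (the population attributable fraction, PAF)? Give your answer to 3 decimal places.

Let p₁ = 0.17, p₀ = 0.068.
Overall risk P(Y=1) = π·p₁ + (1−π)·p₀ = 0.555×0.17 + 0.445×0.068 = 0.12461.
Under exogeneity, PAF = [P(Y=1) − p₀] / P(Y=1).
PAF = (0.12461 − 0.068) / 0.12461 ≈ 0.4543

PAF ≈ 0.454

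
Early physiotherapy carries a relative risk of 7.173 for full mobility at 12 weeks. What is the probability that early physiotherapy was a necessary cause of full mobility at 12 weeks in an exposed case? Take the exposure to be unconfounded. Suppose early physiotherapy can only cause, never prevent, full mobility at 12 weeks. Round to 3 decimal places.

PN ≈ 0.861

Under exogeneity and monotonicity, PN = (RR − 1) / RR = 1 − 1/RR.
PN = (7.173 − 1) / 7.173 = 6.173 / 7.173 ≈ 0.8606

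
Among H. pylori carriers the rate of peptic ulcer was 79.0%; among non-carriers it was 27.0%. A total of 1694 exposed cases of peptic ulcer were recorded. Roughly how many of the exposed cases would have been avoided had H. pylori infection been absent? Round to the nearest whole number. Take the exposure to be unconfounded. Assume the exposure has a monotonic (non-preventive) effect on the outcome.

p₁ = 0.79, p₀ = 0.27.
PN = (p₁ − p₀)/p₁ = (0.79 − 0.27) / 0.79 ≈ 0.65823.
Attributable cases ≈ PN × (exposed cases) = 0.65823 × 1694 ≈ 1115.04.

about 1115 cases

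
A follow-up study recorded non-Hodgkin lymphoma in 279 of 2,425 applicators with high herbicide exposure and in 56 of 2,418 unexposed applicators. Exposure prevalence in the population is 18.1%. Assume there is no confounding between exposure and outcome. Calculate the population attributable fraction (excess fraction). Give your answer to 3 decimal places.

PAF ≈ 0.418

p₁ = P(outcome | exposed) = 279/2425 = 0.11505
p₀ = P(outcome | unexposed) = 56/2418 = 0.02316
Overall risk P(Y=1) = π·p₁ + (1−π)·p₀ = 0.181×0.11505 + 0.819×0.02316 = 0.039792.
Under exogeneity, PAF = [P(Y=1) − p₀] / P(Y=1).
PAF = (0.039792 − 0.02316) / 0.039792 ≈ 0.4180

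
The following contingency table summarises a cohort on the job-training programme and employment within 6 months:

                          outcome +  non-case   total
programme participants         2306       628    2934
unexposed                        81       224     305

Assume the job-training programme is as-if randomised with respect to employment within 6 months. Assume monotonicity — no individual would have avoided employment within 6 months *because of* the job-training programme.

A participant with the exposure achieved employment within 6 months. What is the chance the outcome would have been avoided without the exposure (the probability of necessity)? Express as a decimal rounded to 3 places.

p₁ = P(outcome | exposed) = 2306/2934 = 0.78596
p₀ = P(outcome | unexposed) = 81/305 = 0.26557
Under exogeneity and monotonicity, PN = (p₁ − p₀) / p₁.
PN = (0.78596 − 0.26557) / 0.78596 = 0.52038 / 0.78596 ≈ 0.6621

PN ≈ 0.662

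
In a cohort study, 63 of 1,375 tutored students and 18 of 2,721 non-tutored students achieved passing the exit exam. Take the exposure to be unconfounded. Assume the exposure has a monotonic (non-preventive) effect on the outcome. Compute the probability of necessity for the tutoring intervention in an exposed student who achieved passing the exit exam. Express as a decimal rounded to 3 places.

PN ≈ 0.856

p₁ = P(outcome | exposed) = 63/1375 = 0.045818
p₀ = P(outcome | unexposed) = 18/2721 = 0.0066152
Under exogeneity and monotonicity, PN = (p₁ − p₀) / p₁.
PN = (0.045818 − 0.0066152) / 0.045818 = 0.039203 / 0.045818 ≈ 0.8556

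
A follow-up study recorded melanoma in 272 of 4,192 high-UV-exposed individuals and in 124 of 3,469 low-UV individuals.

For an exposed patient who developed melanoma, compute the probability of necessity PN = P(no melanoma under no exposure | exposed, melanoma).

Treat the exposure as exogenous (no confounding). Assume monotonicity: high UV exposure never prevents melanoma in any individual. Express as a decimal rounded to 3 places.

p₁ = P(outcome | exposed) = 272/4192 = 0.064885
p₀ = P(outcome | unexposed) = 124/3469 = 0.035745
Under exogeneity and monotonicity, PN = (p₁ − p₀) / p₁.
PN = (0.064885 − 0.035745) / 0.064885 = 0.02914 / 0.064885 ≈ 0.4491

PN ≈ 0.449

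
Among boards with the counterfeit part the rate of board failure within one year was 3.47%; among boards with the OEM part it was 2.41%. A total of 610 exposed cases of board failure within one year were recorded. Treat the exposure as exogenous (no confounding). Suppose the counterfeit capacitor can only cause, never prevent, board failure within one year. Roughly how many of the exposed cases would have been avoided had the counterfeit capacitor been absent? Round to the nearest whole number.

about 186 cases

p₁ = 0.0347, p₀ = 0.0241.
PN = (p₁ − p₀)/p₁ = (0.0347 − 0.0241) / 0.0347 ≈ 0.30548.
Attributable cases ≈ PN × (exposed cases) = 0.30548 × 610 ≈ 186.34.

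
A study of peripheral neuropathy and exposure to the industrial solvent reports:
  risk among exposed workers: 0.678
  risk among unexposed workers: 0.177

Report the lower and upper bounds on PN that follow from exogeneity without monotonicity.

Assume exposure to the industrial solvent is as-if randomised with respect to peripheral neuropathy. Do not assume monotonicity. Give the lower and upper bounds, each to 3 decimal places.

0.739 ≤ PN ≤ 1.000

Let p₁ = 0.678, p₀ = 0.177.
Under exogeneity alone the bounds on PN are max{0,(p₁−p₀)/p₁} ≤ PN ≤ min{1,(1−p₀)/p₁}.
  lower = (p₁ − p₀)/p₁ = 0.501 / 0.678 ≈ 0.7389
  upper = min{1, (1 − p₀)/p₁} = 0.823 / 0.678 ≈ 1.2139 → capped at 1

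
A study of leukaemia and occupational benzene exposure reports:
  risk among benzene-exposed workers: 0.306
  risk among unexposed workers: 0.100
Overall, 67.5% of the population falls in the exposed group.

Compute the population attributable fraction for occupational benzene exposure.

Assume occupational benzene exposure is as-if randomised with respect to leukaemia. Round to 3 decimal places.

Let p₁ = 0.306, p₀ = 0.1.
Overall risk P(Y=1) = π·p₁ + (1−π)·p₀ = 0.675×0.306 + 0.325×0.1 = 0.23905.
Under exogeneity, PAF = [P(Y=1) − p₀] / P(Y=1).
PAF = (0.23905 − 0.1) / 0.23905 ≈ 0.5817

PAF ≈ 0.582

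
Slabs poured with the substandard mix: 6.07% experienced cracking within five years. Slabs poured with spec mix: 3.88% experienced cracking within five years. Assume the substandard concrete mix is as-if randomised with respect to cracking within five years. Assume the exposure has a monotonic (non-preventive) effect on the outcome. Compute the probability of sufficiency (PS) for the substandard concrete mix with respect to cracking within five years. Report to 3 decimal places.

PS ≈ 0.023

p₁ = 0.0607, p₀ = 0.0388.
Under exogeneity and monotonicity, PS = (p₁ − p₀) / (1 − p₀).
PS = (0.0607 − 0.0388) / (1 − 0.0388) = 0.0219 / 0.9612 ≈ 0.0228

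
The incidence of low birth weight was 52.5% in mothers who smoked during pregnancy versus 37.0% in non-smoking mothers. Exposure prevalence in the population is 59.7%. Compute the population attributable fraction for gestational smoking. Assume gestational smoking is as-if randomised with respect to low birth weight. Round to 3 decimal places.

PAF ≈ 0.200

p₁ = 0.525, p₀ = 0.37.
Overall risk P(Y=1) = π·p₁ + (1−π)·p₀ = 0.597×0.525 + 0.403×0.37 = 0.46254.
Under exogeneity, PAF = [P(Y=1) − p₀] / P(Y=1).
PAF = (0.46254 − 0.37) / 0.46254 ≈ 0.2001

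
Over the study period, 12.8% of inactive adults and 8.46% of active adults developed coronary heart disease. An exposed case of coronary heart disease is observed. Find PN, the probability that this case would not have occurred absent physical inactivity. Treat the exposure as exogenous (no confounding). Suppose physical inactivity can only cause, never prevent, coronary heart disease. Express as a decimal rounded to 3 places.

p₁ = 0.128, p₀ = 0.0846.
Under exogeneity and monotonicity, PN = (p₁ − p₀) / p₁.
PN = (0.128 − 0.0846) / 0.128 = 0.0434 / 0.128 ≈ 0.3391

PN ≈ 0.339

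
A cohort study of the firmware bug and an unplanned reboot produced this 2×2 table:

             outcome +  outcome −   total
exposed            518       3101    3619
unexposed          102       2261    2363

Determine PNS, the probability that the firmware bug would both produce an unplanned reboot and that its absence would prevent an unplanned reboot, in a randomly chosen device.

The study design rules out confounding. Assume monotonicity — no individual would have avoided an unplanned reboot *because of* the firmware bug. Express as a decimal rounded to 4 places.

p₁ = P(outcome | exposed) = 518/3619 = 0.14313
p₀ = P(outcome | unexposed) = 102/2363 = 0.043165
Under exogeneity and monotonicity, PNS = p₁ − p₀.
PNS = 0.14313 − 0.043165 = 0.099968

PNS ≈ 0.1000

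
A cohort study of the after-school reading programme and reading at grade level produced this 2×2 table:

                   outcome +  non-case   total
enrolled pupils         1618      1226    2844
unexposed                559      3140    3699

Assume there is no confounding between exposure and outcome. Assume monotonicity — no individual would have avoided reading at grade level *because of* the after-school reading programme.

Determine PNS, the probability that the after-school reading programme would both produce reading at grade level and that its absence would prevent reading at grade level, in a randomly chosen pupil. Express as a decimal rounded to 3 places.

PNS ≈ 0.418

p₁ = P(outcome | exposed) = 1618/2844 = 0.56892
p₀ = P(outcome | unexposed) = 559/3699 = 0.15112
Under exogeneity and monotonicity, PNS = p₁ − p₀.
PNS = 0.56892 − 0.15112 = 0.4178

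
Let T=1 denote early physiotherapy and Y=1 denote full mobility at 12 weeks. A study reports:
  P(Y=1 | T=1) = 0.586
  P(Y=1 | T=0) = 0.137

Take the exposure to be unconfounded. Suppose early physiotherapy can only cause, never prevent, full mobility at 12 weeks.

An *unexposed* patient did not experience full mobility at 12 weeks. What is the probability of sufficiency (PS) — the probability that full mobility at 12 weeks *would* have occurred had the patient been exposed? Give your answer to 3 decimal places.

Let p₁ = 0.586, p₀ = 0.137.
Under exogeneity and monotonicity, PS = (p₁ − p₀) / (1 − p₀).
PS = (0.586 − 0.137) / (1 − 0.137) = 0.449 / 0.863 ≈ 0.5203

PS ≈ 0.520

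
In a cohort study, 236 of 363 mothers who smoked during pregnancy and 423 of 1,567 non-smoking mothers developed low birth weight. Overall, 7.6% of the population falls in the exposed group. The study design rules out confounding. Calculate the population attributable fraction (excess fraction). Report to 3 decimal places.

p₁ = P(outcome | exposed) = 236/363 = 0.65014
p₀ = P(outcome | unexposed) = 423/1567 = 0.26994
Overall risk P(Y=1) = π·p₁ + (1−π)·p₀ = 0.076×0.65014 + 0.924×0.26994 = 0.29884.
Under exogeneity, PAF = [P(Y=1) − p₀] / P(Y=1).
PAF = (0.29884 − 0.26994) / 0.29884 ≈ 0.0967

PAF ≈ 0.097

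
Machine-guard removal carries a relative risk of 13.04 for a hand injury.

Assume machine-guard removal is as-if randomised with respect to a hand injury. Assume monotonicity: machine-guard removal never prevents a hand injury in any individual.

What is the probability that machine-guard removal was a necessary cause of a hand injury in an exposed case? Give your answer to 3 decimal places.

Under exogeneity and monotonicity, PN = (RR − 1) / RR = 1 − 1/RR.
PN = (13.04 − 1) / 13.04 = 12.04 / 13.04 ≈ 0.9233

PN ≈ 0.923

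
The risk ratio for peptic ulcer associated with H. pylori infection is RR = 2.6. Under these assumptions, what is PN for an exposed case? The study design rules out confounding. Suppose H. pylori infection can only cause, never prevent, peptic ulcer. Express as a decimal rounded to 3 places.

PN ≈ 0.615

Under exogeneity and monotonicity, PN = (RR − 1) / RR = 1 − 1/RR.
PN = (2.6 − 1) / 2.6 = 1.6 / 2.6 ≈ 0.6154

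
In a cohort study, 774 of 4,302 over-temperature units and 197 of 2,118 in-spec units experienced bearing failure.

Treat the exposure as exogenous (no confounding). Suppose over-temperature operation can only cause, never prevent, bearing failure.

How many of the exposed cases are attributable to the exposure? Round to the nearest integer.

about 374 cases

p₁ = P(outcome | exposed) = 774/4302 = 0.17992
p₀ = P(outcome | unexposed) = 197/2118 = 0.093012
PN = (p₁ − p₀)/p₁ = (0.17992 − 0.093012) / 0.17992 ≈ 0.48302.
Attributable cases ≈ PN × (exposed cases) = 0.48302 × 774 ≈ 373.86.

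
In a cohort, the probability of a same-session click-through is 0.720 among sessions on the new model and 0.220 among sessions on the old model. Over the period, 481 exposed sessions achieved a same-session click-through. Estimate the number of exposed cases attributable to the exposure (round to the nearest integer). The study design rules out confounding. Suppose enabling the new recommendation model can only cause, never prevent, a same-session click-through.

about 334 cases

Let p₁ = 0.72, p₀ = 0.22.
PN = (p₁ − p₀)/p₁ = (0.72 − 0.22) / 0.72 ≈ 0.69444.
Attributable cases ≈ PN × (exposed cases) = 0.69444 × 481 ≈ 334.03.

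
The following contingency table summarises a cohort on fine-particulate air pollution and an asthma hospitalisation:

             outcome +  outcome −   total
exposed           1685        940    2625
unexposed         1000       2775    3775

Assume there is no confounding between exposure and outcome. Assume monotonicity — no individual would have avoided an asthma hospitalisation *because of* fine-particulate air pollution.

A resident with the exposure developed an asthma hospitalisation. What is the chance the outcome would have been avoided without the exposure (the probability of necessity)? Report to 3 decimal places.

p₁ = P(outcome | exposed) = 1685/2625 = 0.6419
p₀ = P(outcome | unexposed) = 1000/3775 = 0.2649
Under exogeneity and monotonicity, PN = (p₁ − p₀)/p₁.
PN = (0.6419 − 0.2649) / 0.6419 ≈ 0.5873

PN ≈ 0.587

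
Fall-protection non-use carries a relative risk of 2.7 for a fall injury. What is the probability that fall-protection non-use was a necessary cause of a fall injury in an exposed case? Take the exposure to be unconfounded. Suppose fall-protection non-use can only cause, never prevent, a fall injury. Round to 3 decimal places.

Under exogeneity and monotonicity, PN = (RR − 1) / RR = 1 − 1/RR.
PN = (2.7 − 1) / 2.7 = 1.7 / 2.7 ≈ 0.6296

PN ≈ 0.630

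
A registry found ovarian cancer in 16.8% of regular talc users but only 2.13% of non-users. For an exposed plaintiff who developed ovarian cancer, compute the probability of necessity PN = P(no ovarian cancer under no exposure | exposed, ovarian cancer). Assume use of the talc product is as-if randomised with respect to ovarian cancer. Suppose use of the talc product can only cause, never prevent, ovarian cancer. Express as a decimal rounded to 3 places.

PN ≈ 0.873

p₁ = 0.168, p₀ = 0.0213.
Under exogeneity and monotonicity, PN = (p₁ − p₀) / p₁.
PN = (0.168 − 0.0213) / 0.168 = 0.1467 / 0.168 ≈ 0.8732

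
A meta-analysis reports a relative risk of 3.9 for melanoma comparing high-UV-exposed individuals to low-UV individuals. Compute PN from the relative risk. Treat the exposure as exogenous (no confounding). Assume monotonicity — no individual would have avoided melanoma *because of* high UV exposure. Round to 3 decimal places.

PN ≈ 0.744

Under exogeneity and monotonicity, PN = (RR − 1) / RR = 1 − 1/RR.
PN = (3.9 − 1) / 3.9 = 2.9 / 3.9 ≈ 0.7436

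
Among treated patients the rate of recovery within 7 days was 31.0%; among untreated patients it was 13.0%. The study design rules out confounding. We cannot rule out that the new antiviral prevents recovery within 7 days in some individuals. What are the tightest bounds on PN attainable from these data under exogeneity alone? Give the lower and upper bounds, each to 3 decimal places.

p₁ = 0.31, p₀ = 0.13.
Under exogeneity alone the bounds on PN are max{0,(p₁−p₀)/p₁} ≤ PN ≤ min{1,(1−p₀)/p₁}.
  lower = (p₁ − p₀)/p₁ = 0.18 / 0.31 ≈ 0.5806
  upper = min{1, (1 − p₀)/p₁} = 0.87 / 0.31 ≈ 2.8065 → capped at 1

0.581 ≤ PN ≤ 1.000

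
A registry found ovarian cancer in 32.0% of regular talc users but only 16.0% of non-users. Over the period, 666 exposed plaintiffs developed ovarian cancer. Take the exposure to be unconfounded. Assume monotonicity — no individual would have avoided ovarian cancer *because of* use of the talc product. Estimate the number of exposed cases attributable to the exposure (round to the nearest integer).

p₁ = 0.32, p₀ = 0.16.
PN = (p₁ − p₀)/p₁ = (0.32 − 0.16) / 0.32 ≈ 0.50000.
Attributable cases ≈ PN × (exposed cases) = 0.50000 × 666 ≈ 333.00.

about 333 cases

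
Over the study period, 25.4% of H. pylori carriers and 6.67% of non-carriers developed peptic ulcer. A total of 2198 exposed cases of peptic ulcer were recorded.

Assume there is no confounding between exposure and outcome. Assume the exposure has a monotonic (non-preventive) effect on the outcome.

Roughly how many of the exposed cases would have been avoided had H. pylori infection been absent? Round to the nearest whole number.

p₁ = 0.254, p₀ = 0.0667.
PN = (p₁ − p₀)/p₁ = (0.254 − 0.0667) / 0.254 ≈ 0.73740.
Attributable cases ≈ PN × (exposed cases) = 0.73740 × 2198 ≈ 1620.81.

about 1621 cases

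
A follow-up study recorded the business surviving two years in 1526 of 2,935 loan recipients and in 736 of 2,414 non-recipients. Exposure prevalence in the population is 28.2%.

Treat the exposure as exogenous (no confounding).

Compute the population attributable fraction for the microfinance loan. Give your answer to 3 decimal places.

PAF ≈ 0.166

p₁ = P(outcome | exposed) = 1526/2935 = 0.51993
p₀ = P(outcome | unexposed) = 736/2414 = 0.30489
Overall risk P(Y=1) = π·p₁ + (1−π)·p₀ = 0.282×0.51993 + 0.718×0.30489 = 0.36553.
Under exogeneity, PAF = [P(Y=1) − p₀] / P(Y=1).
PAF = (0.36553 − 0.30489) / 0.36553 ≈ 0.1659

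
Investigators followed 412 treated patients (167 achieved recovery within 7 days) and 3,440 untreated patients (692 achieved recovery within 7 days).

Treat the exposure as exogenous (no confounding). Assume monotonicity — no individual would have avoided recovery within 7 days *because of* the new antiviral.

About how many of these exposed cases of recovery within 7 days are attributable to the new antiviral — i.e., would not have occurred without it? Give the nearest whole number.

p₁ = P(outcome | exposed) = 167/412 = 0.40534
p₀ = P(outcome | unexposed) = 692/3440 = 0.20116
PN = (p₁ − p₀)/p₁ = (0.40534 − 0.20116) / 0.40534 ≈ 0.50372.
Attributable cases ≈ PN × (exposed cases) = 0.50372 × 167 ≈ 84.12.

about 84 cases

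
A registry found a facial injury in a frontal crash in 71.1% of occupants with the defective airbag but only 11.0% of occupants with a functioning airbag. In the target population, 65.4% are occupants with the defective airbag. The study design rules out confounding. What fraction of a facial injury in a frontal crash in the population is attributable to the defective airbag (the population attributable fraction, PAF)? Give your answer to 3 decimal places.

PAF ≈ 0.781

p₁ = 0.711, p₀ = 0.11.
Overall risk P(Y=1) = π·p₁ + (1−π)·p₀ = 0.654×0.711 + 0.346×0.11 = 0.50305.
Under exogeneity, PAF = [P(Y=1) − p₀] / P(Y=1).
PAF = (0.50305 − 0.11) / 0.50305 ≈ 0.7813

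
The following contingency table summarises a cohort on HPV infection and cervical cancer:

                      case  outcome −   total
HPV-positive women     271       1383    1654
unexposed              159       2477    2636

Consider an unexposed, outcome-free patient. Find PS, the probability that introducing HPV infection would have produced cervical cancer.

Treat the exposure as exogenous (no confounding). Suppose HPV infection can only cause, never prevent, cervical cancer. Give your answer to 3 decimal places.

p₁ = P(outcome | exposed) = 271/1654 = 0.16385
p₀ = P(outcome | unexposed) = 159/2636 = 0.060319
Under exogeneity and monotonicity, PS = (p₁ − p₀) / (1 − p₀).
PS = (0.16385 − 0.060319) / (1 − 0.060319) = 0.10353 / 0.93968 ≈ 0.1102

PS ≈ 0.110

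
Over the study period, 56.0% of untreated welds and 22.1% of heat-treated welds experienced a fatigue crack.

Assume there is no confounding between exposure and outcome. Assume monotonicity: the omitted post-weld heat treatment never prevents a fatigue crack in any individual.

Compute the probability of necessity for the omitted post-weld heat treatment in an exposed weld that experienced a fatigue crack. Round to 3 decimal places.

PN ≈ 0.605

p₁ = 0.56, p₀ = 0.221.
Under exogeneity and monotonicity, PN = (p₁ − p₀) / p₁.
PN = (0.56 − 0.221) / 0.56 = 0.339 / 0.56 ≈ 0.6054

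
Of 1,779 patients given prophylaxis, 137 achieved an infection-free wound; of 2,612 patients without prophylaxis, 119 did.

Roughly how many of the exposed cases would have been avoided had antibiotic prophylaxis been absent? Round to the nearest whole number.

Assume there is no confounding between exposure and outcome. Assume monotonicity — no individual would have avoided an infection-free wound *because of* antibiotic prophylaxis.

p₁ = P(outcome | exposed) = 137/1779 = 0.07701
p₀ = P(outcome | unexposed) = 119/2612 = 0.045559
PN = (p₁ − p₀)/p₁ = (0.07701 − 0.045559) / 0.07701 ≈ 0.40840.
Attributable cases ≈ PN × (exposed cases) = 0.40840 × 137 ≈ 55.95.

about 56 cases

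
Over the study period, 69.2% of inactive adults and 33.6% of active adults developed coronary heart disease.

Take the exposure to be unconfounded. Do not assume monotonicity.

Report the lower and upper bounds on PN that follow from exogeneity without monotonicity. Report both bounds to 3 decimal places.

p₁ = 0.692, p₀ = 0.336.
Under exogeneity alone the bounds on PN are max{0,(p₁−p₀)/p₁} ≤ PN ≤ min{1,(1−p₀)/p₁}.
  lower = (p₁ − p₀)/p₁ = 0.356 / 0.692 ≈ 0.5145
  upper = min{1, (1 − p₀)/p₁} = 0.664 / 0.692 ≈ 0.9595

0.514 ≤ PN ≤ 0.960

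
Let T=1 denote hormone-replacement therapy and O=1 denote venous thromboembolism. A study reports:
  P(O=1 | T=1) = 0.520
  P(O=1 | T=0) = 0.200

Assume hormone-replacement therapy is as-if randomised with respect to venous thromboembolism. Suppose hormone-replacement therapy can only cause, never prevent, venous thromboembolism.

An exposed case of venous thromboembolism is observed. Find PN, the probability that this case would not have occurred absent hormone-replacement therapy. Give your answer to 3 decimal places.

Let p₁ = 0.52, p₀ = 0.2.
Under exogeneity and monotonicity, PN = (p₁ − p₀) / p₁.
PN = (0.52 − 0.2) / 0.52 = 0.32 / 0.52 ≈ 0.6154

PN ≈ 0.615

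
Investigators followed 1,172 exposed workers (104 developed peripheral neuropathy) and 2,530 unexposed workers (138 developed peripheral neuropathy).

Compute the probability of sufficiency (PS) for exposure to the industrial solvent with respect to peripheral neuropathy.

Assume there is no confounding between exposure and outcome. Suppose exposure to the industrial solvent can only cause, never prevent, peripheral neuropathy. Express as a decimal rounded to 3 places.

p₁ = P(outcome | exposed) = 104/1172 = 0.088737
p₀ = P(outcome | unexposed) = 138/2530 = 0.054545
Under exogeneity and monotonicity, PS = (p₁ − p₀) / (1 − p₀).
PS = (0.088737 − 0.054545) / (1 − 0.054545) = 0.034192 / 0.94545 ≈ 0.0362

PS ≈ 0.036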